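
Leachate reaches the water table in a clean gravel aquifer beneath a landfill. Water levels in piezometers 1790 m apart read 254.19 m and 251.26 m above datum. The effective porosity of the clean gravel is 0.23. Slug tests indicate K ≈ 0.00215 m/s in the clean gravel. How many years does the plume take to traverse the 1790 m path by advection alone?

Convert K: 0.00215 m/s × 86400 = 185.8 m/day.
Hydraulic gradient i = (254.19 − 251.26) / 1790 = 2.93 / 1790 = 0.001637.
Darcy flux q = K · i = 185.8 × 0.001637 = 0.3041 m/day.
Seepage velocity v = q / n_e = 0.3041 / 0.23 = 1.322 m/day.
Travel time t = L / v = 1790 / 1.322 = 1354 days = 3.707 years.

3.71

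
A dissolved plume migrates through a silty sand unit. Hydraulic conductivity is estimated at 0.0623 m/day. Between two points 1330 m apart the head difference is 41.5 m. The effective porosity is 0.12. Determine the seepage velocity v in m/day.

Hydraulic gradient i = Δh / L = 41.5 / 1330 = 0.03120.
Darcy flux q = K · i = 0.06230 × 0.03120 = 0.001944 m/day.
Seepage velocity v = q / n_e = 0.001944 / 0.12 = 0.01620 m/day.

0.0162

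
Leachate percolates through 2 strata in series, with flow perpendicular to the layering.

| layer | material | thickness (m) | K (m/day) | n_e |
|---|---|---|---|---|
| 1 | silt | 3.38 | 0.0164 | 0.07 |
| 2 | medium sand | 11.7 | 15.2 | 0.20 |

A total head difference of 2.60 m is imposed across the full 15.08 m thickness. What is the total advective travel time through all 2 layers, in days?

205

With flow normal to the layers, continuity requires the same specific discharge q through every layer.
Σ(b_i/K_i) = 3.38/0.0164 + 11.7/15.2 = 206.9 d.
q = Δh / Σ(b_i/K_i) = 2.60 / 206.9 = 0.01257 m/day.
In each layer the seepage velocity is v_i = q/n_i, so the layer transit time is t_i = b_i·n_i / q:
  layer 1 (silt): t_1 = 3.38 × 0.07 / 0.01257 = 18.82 d
  layer 2 (medium sand): t_2 = 11.7 × 0.20 / 0.01257 = 186.2 d
Total t = Σ t_i = 205.0 days.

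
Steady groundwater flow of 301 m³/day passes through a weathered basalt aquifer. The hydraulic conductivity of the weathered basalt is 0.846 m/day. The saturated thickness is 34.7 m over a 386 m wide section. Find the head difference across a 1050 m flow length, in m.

27.9

Cross-sectional area A = 386 × 34.7 = 13394 m².
From Q = K·A·i, i = Q / (K·A) = 301 / (0.8460 × 13394) = 0.02656.
Head loss Δh = i · L = 0.02656 × 1050 = 27.89 m.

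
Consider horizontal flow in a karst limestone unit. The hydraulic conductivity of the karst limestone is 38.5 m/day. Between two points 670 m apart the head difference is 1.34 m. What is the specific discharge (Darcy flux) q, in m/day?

0.0770

Hydraulic gradient i = Δh / L = 1.34 / 670 = 0.002000.
Specific discharge q = K · i = 38.50 × 0.002000 = 0.07700 m/day.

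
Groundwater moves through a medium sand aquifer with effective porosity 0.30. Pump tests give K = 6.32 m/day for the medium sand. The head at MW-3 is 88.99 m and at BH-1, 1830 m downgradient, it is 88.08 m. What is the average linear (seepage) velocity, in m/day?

0.0105

Hydraulic gradient i = (88.99 − 88.08) / 1830 = 0.91 / 1830 = 0.0004973.
Darcy flux q = K · i = 6.320 × 0.0004973 = 0.003143 m/day.
Seepage velocity v = q / n_e = 0.003143 / 0.30 = 0.01048 m/day.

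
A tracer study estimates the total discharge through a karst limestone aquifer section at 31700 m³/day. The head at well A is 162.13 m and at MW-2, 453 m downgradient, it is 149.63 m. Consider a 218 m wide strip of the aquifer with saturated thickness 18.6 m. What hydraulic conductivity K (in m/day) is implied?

283

Cross-sectional area A = 218 × 18.6 = 4055 m².
Hydraulic gradient i = (162.13 − 149.63) / 453 = 12.5 / 453 = 0.02759.
From Q = K·A·i, K = Q / (A·i) = 31700 / (4055 × 0.02759) = 283.3 m/day.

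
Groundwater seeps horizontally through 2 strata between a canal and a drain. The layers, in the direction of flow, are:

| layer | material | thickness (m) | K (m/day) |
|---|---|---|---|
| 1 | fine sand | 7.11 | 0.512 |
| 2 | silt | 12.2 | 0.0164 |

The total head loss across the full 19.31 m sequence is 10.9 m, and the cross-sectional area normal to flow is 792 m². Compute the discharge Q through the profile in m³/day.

Flow is perpendicular to layering, so the layers act in series and the equivalent K is the thickness-weighted harmonic mean.
Total thickness L = 7.11 + 12.2 = 19.31 m.
Σ(b_i/K_i) = 7.11/0.512 + 12.2/0.0164 = 757.8 d.
K_eq = L / Σ(b_i/K_i) = 19.31 / 757.8 = 0.02548 m/day.
Q = K_eq · A · (Δh/L) = 0.02548 × 792 × (10.9/19.31) = 11.39 m³/day.

11.4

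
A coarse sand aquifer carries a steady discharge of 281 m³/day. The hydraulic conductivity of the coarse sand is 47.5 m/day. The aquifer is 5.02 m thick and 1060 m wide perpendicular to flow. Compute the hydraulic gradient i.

Cross-sectional area A = 1060 × 5.02 = 5321 m².
From Q = K·A·i, i = Q / (K·A) = 281 / (47.50 × 5321) = 0.001112.

0.00111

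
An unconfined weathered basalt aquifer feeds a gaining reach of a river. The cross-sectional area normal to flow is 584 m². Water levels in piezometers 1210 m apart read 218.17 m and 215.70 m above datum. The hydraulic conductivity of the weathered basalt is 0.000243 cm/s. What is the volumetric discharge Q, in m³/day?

Convert K: 0.000243 cm/s × 864 = 0.2100 m/day.
Hydraulic gradient i = (218.17 − 215.70) / 1210 = 2.47 / 1210 = 0.002041.
Darcy's law: Q = K · A · i = 0.2100 × 584.0 × 0.002041 = 0.2503 m³/day.

0.250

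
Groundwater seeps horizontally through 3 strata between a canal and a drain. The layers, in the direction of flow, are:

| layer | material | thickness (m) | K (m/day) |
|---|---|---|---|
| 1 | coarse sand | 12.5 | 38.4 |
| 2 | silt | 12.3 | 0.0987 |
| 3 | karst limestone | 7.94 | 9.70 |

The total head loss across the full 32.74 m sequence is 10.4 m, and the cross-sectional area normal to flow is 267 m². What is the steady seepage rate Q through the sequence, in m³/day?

22.1

Flow is perpendicular to layering, so the layers act in series and the equivalent K is the thickness-weighted harmonic mean.
Total thickness L = 12.5 + 12.3 + 7.94 = 32.74 m.
Σ(b_i/K_i) = 12.5/38.4 + 12.3/0.0987 + 7.94/9.70 = 125.8 d.
K_eq = L / Σ(b_i/K_i) = 32.74 / 125.8 = 0.2603 m/day.
Q = K_eq · A · (Δh/L) = 0.2603 × 267 × (10.4/32.74) = 22.08 m³/day.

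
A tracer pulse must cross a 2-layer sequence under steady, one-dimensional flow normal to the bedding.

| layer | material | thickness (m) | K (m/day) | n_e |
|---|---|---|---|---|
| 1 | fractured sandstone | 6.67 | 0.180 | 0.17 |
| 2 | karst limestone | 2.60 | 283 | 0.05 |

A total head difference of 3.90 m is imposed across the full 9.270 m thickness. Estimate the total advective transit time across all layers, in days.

12.0

With flow normal to the layers, continuity requires the same specific discharge q through every layer.
Σ(b_i/K_i) = 6.67/0.180 + 2.60/283 = 37.06 d.
q = Δh / Σ(b_i/K_i) = 3.90 / 37.06 = 0.1052 m/day.
In each layer the seepage velocity is v_i = q/n_i, so the layer transit time is t_i = b_i·n_i / q:
  layer 1 (fractured sandstone): t_1 = 6.67 × 0.17 / 0.1052 = 10.78 d
  layer 2 (karst limestone): t_2 = 2.60 × 0.05 / 0.1052 = 1.235 d
Total t = Σ t_i = 12.01 days.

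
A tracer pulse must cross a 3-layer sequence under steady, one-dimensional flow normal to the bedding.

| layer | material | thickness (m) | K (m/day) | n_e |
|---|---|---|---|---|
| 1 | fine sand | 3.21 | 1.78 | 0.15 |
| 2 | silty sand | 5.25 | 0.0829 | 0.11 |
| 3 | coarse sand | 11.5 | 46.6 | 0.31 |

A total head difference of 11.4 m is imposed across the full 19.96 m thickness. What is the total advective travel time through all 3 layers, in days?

With flow normal to the layers, continuity requires the same specific discharge q through every layer.
Σ(b_i/K_i) = 3.21/1.78 + 5.25/0.0829 + 11.5/46.6 = 65.38 d.
q = Δh / Σ(b_i/K_i) = 11.4 / 65.38 = 0.1744 m/day.
In each layer the seepage velocity is v_i = q/n_i, so the layer transit time is t_i = b_i·n_i / q:
  layer 1 (fine sand): t_1 = 3.21 × 0.15 / 0.1744 = 2.761 d
  layer 2 (silty sand): t_2 = 5.25 × 0.11 / 0.1744 = 3.312 d
  layer 3 (coarse sand): t_3 = 11.5 × 0.31 / 0.1744 = 20.45 d
Total t = Σ t_i = 26.52 days.

26.5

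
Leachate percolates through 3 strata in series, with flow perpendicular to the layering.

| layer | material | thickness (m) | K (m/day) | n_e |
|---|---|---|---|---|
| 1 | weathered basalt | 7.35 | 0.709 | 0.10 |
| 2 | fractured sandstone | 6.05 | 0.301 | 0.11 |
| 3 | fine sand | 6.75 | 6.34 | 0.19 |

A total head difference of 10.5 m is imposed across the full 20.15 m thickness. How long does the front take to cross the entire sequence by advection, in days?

With flow normal to the layers, continuity requires the same specific discharge q through every layer.
Σ(b_i/K_i) = 7.35/0.709 + 6.05/0.301 + 6.75/6.34 = 31.53 d.
q = Δh / Σ(b_i/K_i) = 10.5 / 31.53 = 0.3330 m/day.
In each layer the seepage velocity is v_i = q/n_i, so the layer transit time is t_i = b_i·n_i / q:
  layer 1 (weathered basalt): t_1 = 7.35 × 0.10 / 0.3330 = 2.207 d
  layer 2 (fractured sandstone): t_2 = 6.05 × 0.11 / 0.3330 = 1.998 d
  layer 3 (fine sand): t_3 = 6.75 × 0.19 / 0.3330 = 3.851 d
Total t = Σ t_i = 8.057 days.

8.06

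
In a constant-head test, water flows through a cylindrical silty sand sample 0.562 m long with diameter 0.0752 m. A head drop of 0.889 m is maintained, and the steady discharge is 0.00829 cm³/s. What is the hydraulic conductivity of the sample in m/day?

0.102

Cross-sectional area A = π·(d/2)² = π × (0.0752/2)² = 0.004441 m².
Convert discharge: 0.00829 cm³/s = 8.290e-09 m³/s.
Darcy's law rearranged: K = Q·L / (A·Δh) = 8.290e-09 × 0.562 / (0.004441 × 0.889) = 1.180e-06 m/s = 0.1019 m/day.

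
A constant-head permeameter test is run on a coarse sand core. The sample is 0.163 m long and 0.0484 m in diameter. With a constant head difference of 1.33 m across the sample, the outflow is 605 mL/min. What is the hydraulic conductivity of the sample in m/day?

Cross-sectional area A = π·(d/2)² = π × (0.0484/2)² = 0.001840 m².
Convert discharge: 605 mL/min = 1.008e-05 m³/s.
Darcy's law rearranged: K = Q·L / (A·Δh) = 1.008e-05 × 0.163 / (0.001840 × 1.33) = 0.0006717 m/s = 58.03 m/day.

58.0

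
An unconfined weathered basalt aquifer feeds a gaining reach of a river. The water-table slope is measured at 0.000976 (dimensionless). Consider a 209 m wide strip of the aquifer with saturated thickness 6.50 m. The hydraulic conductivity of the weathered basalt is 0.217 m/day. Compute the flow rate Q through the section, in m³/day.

0.288

Cross-sectional area A = 209 × 6.50 = 1358 m².
Hydraulic gradient i = 0.000976.
Darcy's law: Q = K · A · i = 0.2170 × 1358 × 0.0009760 = 0.2877 m³/day.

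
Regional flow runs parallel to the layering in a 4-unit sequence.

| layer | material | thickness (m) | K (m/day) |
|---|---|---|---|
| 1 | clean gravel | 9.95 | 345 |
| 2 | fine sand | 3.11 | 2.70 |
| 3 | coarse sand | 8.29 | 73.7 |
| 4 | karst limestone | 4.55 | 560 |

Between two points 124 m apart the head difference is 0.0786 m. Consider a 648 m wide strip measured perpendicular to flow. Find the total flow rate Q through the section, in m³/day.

2710

Flow is parallel to layering, so each bed carries its own Darcy discharge and the transmissivities add.
Σ(K_i·b_i) = 345×9.95 + 2.70×3.11 + 73.7×8.29 + 560×4.55 = 6600 m²/day.
Hydraulic gradient i = Δh / L = 0.0786 / 124 = 0.0006339.
Q = Σ(K_i·b_i) · W · i = 6600 × 648 × 0.0006339 = 2711 m³/day.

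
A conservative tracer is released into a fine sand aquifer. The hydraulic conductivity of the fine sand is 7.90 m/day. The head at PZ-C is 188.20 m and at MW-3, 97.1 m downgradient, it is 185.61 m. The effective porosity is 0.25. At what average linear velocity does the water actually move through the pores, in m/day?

Hydraulic gradient i = (188.20 − 185.61) / 97.1 = 2.59 / 97.1 = 0.02667.
Darcy flux q = K · i = 7.900 × 0.02667 = 0.2107 m/day.
Seepage velocity v = q / n_e = 0.2107 / 0.25 = 0.8429 m/day.

0.843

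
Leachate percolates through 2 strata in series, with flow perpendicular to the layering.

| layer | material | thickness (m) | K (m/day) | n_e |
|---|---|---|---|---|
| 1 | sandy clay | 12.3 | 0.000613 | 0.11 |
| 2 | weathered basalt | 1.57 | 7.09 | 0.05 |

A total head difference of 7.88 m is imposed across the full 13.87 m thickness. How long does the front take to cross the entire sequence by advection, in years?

9.98

With flow normal to the layers, continuity requires the same specific discharge q through every layer.
Σ(b_i/K_i) = 12.3/0.000613 + 1.57/7.09 = 20065 d.
q = Δh / Σ(b_i/K_i) = 7.88 / 20065 = 0.0003927 m/day.
In each layer the seepage velocity is v_i = q/n_i, so the layer transit time is t_i = b_i·n_i / q:
  layer 1 (sandy clay): t_1 = 12.3 × 0.11 / 0.0003927 = 3445 d
  layer 2 (weathered basalt): t_2 = 1.57 × 0.05 / 0.0003927 = 199.9 d
Total t = Σ t_i = 3645 days = 9.980 years.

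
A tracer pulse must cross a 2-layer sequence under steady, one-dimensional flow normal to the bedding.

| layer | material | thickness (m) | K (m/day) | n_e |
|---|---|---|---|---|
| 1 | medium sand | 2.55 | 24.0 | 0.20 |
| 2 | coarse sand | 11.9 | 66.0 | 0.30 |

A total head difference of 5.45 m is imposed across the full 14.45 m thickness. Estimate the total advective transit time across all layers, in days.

0.215

With flow normal to the layers, continuity requires the same specific discharge q through every layer.
Σ(b_i/K_i) = 2.55/24.0 + 11.9/66.0 = 0.2866 d.
q = Δh / Σ(b_i/K_i) = 5.45 / 0.2866 = 19.02 m/day.
In each layer the seepage velocity is v_i = q/n_i, so the layer transit time is t_i = b_i·n_i / q:
  layer 1 (medium sand): t_1 = 2.55 × 0.20 / 19.02 = 0.02682 d
  layer 2 (coarse sand): t_2 = 11.9 × 0.30 / 19.02 = 0.1877 d
Total t = Σ t_i = 0.2145 days.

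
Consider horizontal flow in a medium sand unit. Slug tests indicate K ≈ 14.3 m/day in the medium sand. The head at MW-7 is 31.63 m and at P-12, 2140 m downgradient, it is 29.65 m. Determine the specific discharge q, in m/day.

Hydraulic gradient i = (31.63 − 29.65) / 2140 = 1.98 / 2140 = 0.0009252.
Specific discharge q = K · i = 14.30 × 0.0009252 = 0.01323 m/day.

0.0132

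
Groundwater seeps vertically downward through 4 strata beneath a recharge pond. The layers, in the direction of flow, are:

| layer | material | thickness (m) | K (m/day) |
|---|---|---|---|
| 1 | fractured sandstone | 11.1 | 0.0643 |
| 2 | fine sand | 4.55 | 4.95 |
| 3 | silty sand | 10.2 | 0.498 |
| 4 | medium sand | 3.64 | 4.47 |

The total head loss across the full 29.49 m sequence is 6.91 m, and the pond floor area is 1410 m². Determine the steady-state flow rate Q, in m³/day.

Flow is perpendicular to layering, so the layers act in series and the equivalent K is the thickness-weighted harmonic mean.
Total thickness L = 11.1 + 4.55 + 10.2 + 3.64 = 29.49 m.
Σ(b_i/K_i) = 11.1/0.0643 + 4.55/4.95 + 10.2/0.498 + 3.64/4.47 = 194.8 d.
K_eq = L / Σ(b_i/K_i) = 29.49 / 194.8 = 0.1514 m/day.
Q = K_eq · A · (Δh/L) = 0.1514 × 1410 × (6.91/29.49) = 50.00 m³/day.

50.0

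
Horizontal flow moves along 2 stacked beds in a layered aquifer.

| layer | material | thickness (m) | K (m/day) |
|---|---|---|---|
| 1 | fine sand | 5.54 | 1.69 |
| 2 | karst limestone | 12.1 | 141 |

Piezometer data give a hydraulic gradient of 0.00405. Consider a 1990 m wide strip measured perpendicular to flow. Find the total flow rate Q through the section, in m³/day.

Flow is parallel to layering, so each bed carries its own Darcy discharge and the transmissivities add.
Σ(K_i·b_i) = 1.69×5.54 + 141×12.1 = 1715 m²/day.
Hydraulic gradient i = 0.00405.
Q = Σ(K_i·b_i) · W · i = 1715 × 1990 × 0.004050 = 13826 m³/day.

13800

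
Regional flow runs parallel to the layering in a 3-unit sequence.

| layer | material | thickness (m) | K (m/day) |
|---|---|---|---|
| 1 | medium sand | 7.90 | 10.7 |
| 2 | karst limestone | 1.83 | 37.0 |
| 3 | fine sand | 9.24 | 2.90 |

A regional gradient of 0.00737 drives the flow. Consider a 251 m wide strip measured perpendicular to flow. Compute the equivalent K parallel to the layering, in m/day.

Flow is parallel to layering, so each bed carries its own Darcy discharge and the transmissivities add.
Σ(K_i·b_i) = 10.7×7.90 + 37.0×1.83 + 2.90×9.24 = 179.0 m²/day.
Total thickness b = 18.97 m, so K_eq = Σ(K_i·b_i)/b = 9.438 m/day.

9.44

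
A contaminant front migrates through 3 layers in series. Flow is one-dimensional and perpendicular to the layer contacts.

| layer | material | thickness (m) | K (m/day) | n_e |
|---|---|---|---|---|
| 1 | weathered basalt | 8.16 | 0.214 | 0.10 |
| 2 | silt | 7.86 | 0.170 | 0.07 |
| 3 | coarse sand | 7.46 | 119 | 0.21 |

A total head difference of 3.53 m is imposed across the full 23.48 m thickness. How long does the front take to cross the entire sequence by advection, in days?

70.1

With flow normal to the layers, continuity requires the same specific discharge q through every layer.
Σ(b_i/K_i) = 8.16/0.214 + 7.86/0.170 + 7.46/119 = 84.43 d.
q = Δh / Σ(b_i/K_i) = 3.53 / 84.43 = 0.04181 m/day.
In each layer the seepage velocity is v_i = q/n_i, so the layer transit time is t_i = b_i·n_i / q:
  layer 1 (weathered basalt): t_1 = 8.16 × 0.10 / 0.04181 = 19.52 d
  layer 2 (silt): t_2 = 7.86 × 0.07 / 0.04181 = 13.16 d
  layer 3 (coarse sand): t_3 = 7.46 × 0.21 / 0.04181 = 37.47 d
Total t = Σ t_i = 70.15 days.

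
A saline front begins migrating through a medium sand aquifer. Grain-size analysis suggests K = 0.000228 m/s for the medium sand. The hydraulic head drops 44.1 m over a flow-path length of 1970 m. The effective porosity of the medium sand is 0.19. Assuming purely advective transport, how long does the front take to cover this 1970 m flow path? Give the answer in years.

Convert K: 0.000228 m/s × 86400 = 19.70 m/day.
Hydraulic gradient i = Δh / L = 44.1 / 1970 = 0.02239.
Darcy flux q = K · i = 19.70 × 0.02239 = 0.4410 m/day.
Seepage velocity v = q / n_e = 0.4410 / 0.19 = 2.321 m/day.
Travel time t = L / v = 1970 / 2.321 = 848.8 days = 2.324 years.

2.32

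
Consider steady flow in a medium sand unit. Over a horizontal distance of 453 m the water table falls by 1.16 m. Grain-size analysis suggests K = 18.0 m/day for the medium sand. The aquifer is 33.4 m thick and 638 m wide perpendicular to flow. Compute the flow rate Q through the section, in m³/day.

Cross-sectional area A = 638 × 33.4 = 21309 m².
Hydraulic gradient i = Δh / L = 1.16 / 453 = 0.002561.
Darcy's law: Q = K · A · i = 18.00 × 21309 × 0.002561 = 982.2 m³/day.

982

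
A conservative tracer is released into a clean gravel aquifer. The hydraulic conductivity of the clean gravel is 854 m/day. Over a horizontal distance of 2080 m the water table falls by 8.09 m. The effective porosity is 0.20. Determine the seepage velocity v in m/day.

Hydraulic gradient i = Δh / L = 8.09 / 2080 = 0.003889.
Darcy flux q = K · i = 854.0 × 0.003889 = 3.322 m/day.
Seepage velocity v = q / n_e = 3.322 / 0.20 = 16.61 m/day.

16.6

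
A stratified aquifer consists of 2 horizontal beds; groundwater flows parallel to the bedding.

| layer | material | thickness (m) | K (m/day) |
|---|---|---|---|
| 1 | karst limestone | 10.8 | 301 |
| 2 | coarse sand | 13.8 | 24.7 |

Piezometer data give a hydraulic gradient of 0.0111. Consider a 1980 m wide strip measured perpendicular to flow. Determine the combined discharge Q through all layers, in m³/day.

Flow is parallel to layering, so each bed carries its own Darcy discharge and the transmissivities add.
Σ(K_i·b_i) = 301×10.8 + 24.7×13.8 = 3592 m²/day.
Hydraulic gradient i = 0.0111.
Q = Σ(K_i·b_i) · W · i = 3592 × 1980 × 0.01110 = 78938 m³/day.

78900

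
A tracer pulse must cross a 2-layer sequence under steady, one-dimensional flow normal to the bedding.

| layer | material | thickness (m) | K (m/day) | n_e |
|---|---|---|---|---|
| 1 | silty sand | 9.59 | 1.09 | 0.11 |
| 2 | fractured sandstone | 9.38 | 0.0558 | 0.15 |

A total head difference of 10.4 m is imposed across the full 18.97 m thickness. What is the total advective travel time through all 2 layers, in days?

With flow normal to the layers, continuity requires the same specific discharge q through every layer.
Σ(b_i/K_i) = 9.59/1.09 + 9.38/0.0558 = 176.9 d.
q = Δh / Σ(b_i/K_i) = 10.4 / 176.9 = 0.05879 m/day.
In each layer the seepage velocity is v_i = q/n_i, so the layer transit time is t_i = b_i·n_i / q:
  layer 1 (silty sand): t_1 = 9.59 × 0.11 / 0.05879 = 17.94 d
  layer 2 (fractured sandstone): t_2 = 9.38 × 0.15 / 0.05879 = 23.93 d
Total t = Σ t_i = 41.88 days.

41.9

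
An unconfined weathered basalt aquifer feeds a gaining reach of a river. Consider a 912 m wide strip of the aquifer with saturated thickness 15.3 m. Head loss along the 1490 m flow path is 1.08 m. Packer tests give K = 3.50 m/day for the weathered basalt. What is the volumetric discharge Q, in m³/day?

Cross-sectional area A = 912 × 15.3 = 13954 m².
Hydraulic gradient i = Δh / L = 1.08 / 1490 = 0.0007248.
Darcy's law: Q = K · A · i = 3.500 × 13954 × 0.0007248 = 35.40 m³/day.

35.4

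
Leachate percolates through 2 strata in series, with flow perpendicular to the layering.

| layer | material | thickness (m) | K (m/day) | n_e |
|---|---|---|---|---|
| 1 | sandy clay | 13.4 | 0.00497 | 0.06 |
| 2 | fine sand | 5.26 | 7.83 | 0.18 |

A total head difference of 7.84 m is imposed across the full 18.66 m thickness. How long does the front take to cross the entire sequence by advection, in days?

With flow normal to the layers, continuity requires the same specific discharge q through every layer.
Σ(b_i/K_i) = 13.4/0.00497 + 5.26/7.83 = 2697 d.
q = Δh / Σ(b_i/K_i) = 7.84 / 2697 = 0.002907 m/day.
In each layer the seepage velocity is v_i = q/n_i, so the layer transit time is t_i = b_i·n_i / q:
  layer 1 (sandy clay): t_1 = 13.4 × 0.06 / 0.002907 = 276.6 d
  layer 2 (fine sand): t_2 = 5.26 × 0.18 / 0.002907 = 325.7 d
Total t = Σ t_i = 602.3 days.

602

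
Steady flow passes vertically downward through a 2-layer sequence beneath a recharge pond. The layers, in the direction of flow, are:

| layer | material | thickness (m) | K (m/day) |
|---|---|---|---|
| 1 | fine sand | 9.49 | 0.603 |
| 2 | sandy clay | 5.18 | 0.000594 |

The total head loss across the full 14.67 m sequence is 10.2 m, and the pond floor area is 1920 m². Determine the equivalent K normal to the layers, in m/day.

0.00168

Flow is perpendicular to layering, so the layers act in series and the equivalent K is the thickness-weighted harmonic mean.
Total thickness L = 9.49 + 5.18 = 14.67 m.
Σ(b_i/K_i) = 9.49/0.603 + 5.18/0.000594 = 8736 d.
K_eq = L / Σ(b_i/K_i) = 14.67 / 8736 = 0.001679 m/day.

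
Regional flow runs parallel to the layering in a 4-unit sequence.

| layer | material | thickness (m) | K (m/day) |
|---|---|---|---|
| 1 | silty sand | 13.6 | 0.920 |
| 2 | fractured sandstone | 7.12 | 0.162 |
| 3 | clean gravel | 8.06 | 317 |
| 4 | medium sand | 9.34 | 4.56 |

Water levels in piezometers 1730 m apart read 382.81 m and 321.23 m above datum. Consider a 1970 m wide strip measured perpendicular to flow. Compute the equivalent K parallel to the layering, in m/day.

68.5

Flow is parallel to layering, so each bed carries its own Darcy discharge and the transmissivities add.
Σ(K_i·b_i) = 0.920×13.6 + 0.162×7.12 + 317×8.06 + 4.56×9.34 = 2611 m²/day.
Total thickness b = 38.12 m, so K_eq = Σ(K_i·b_i)/b = 68.50 m/day.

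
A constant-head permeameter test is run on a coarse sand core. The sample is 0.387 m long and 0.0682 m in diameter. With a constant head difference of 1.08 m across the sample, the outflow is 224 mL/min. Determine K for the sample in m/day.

31.6

Cross-sectional area A = π·(d/2)² = π × (0.0682/2)² = 0.003653 m².
Convert discharge: 224 mL/min = 3.733e-06 m³/s.
Darcy's law rearranged: K = Q·L / (A·Δh) = 3.733e-06 × 0.387 / (0.003653 × 1.08) = 0.0003662 m/s = 31.64 m/day.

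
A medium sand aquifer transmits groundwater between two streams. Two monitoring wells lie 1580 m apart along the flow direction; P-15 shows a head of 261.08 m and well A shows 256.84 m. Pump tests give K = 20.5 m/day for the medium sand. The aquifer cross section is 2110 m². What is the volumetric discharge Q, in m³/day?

Hydraulic gradient i = (261.08 − 256.84) / 1580 = 4.24 / 1580 = 0.002684.
Darcy's law: Q = K · A · i = 20.50 × 2110 × 0.002684 = 116.1 m³/day.

116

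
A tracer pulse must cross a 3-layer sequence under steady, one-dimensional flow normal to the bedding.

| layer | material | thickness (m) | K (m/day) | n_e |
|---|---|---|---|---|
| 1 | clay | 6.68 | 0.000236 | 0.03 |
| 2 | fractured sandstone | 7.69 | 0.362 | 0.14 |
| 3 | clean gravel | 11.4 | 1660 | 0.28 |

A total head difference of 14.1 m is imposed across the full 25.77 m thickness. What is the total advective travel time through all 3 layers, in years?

24.6

With flow normal to the layers, continuity requires the same specific discharge q through every layer.
Σ(b_i/K_i) = 6.68/0.000236 + 7.69/0.362 + 11.4/1660 = 28326 d.
q = Δh / Σ(b_i/K_i) = 14.1 / 28326 = 0.0004978 m/day.
In each layer the seepage velocity is v_i = q/n_i, so the layer transit time is t_i = b_i·n_i / q:
  layer 1 (clay): t_1 = 6.68 × 0.03 / 0.0004978 = 402.6 d
  layer 2 (fractured sandstone): t_2 = 7.69 × 0.14 / 0.0004978 = 2163 d
  layer 3 (clean gravel): t_3 = 11.4 × 0.28 / 0.0004978 = 6413 d
Total t = Σ t_i = 8978 days = 24.58 years.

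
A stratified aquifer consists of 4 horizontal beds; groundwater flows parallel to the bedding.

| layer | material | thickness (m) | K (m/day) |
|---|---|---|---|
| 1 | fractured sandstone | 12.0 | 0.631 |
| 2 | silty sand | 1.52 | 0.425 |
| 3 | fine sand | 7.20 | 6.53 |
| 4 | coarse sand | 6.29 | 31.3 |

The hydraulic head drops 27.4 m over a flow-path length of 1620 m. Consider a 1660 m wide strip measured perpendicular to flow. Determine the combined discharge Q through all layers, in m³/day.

7080

Flow is parallel to layering, so each bed carries its own Darcy discharge and the transmissivities add.
Σ(K_i·b_i) = 0.631×12.0 + 0.425×1.52 + 6.53×7.20 + 31.3×6.29 = 252.1 m²/day.
Hydraulic gradient i = Δh / L = 27.4 / 1620 = 0.01691.
Q = Σ(K_i·b_i) · W · i = 252.1 × 1660 × 0.01691 = 7078 m³/day.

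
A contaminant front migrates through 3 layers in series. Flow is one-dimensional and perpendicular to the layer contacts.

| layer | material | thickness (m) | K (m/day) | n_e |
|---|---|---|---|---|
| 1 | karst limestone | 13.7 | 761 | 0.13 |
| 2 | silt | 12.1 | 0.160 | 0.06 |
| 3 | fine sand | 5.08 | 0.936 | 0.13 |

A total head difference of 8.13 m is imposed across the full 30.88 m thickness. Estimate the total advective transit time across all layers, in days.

31.6

With flow normal to the layers, continuity requires the same specific discharge q through every layer.
Σ(b_i/K_i) = 13.7/761 + 12.1/0.160 + 5.08/0.936 = 81.07 d.
q = Δh / Σ(b_i/K_i) = 8.13 / 81.07 = 0.1003 m/day.
In each layer the seepage velocity is v_i = q/n_i, so the layer transit time is t_i = b_i·n_i / q:
  layer 1 (karst limestone): t_1 = 13.7 × 0.13 / 0.1003 = 17.76 d
  layer 2 (silt): t_2 = 12.1 × 0.06 / 0.1003 = 7.239 d
  layer 3 (fine sand): t_3 = 5.08 × 0.13 / 0.1003 = 6.585 d
Total t = Σ t_i = 31.58 days.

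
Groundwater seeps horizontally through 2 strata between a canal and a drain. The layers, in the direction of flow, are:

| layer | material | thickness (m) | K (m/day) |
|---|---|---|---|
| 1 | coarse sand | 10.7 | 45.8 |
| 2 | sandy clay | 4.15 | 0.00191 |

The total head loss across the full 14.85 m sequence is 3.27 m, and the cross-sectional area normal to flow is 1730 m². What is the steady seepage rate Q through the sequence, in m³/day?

2.60

Flow is perpendicular to layering, so the layers act in series and the equivalent K is the thickness-weighted harmonic mean.
Total thickness L = 10.7 + 4.15 = 14.85 m.
Σ(b_i/K_i) = 10.7/45.8 + 4.15/0.00191 = 2173 d.
K_eq = L / Σ(b_i/K_i) = 14.85 / 2173 = 0.006834 m/day.
Q = K_eq · A · (Δh/L) = 0.006834 × 1730 × (3.27/14.85) = 2.603 m³/day.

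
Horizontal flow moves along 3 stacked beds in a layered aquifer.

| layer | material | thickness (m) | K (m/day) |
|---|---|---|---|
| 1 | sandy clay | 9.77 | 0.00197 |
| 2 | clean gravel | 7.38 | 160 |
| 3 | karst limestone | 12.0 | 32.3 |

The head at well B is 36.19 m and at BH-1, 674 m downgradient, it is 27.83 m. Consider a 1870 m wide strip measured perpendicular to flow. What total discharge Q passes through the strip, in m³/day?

Flow is parallel to layering, so each bed carries its own Darcy discharge and the transmissivities add.
Σ(K_i·b_i) = 0.00197×9.77 + 160×7.38 + 32.3×12.0 = 1568 m²/day.
Hydraulic gradient i = (36.19 − 27.83) / 674 = 8.36 / 674 = 0.01240.
Q = Σ(K_i·b_i) · W · i = 1568 × 1870 × 0.01240 = 36379 m³/day.

36400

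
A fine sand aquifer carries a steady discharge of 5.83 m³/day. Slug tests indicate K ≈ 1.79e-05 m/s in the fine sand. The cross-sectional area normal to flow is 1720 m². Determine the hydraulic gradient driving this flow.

0.00219

Convert K: 1.79e-05 m/s × 86400 = 1.547 m/day.
From Q = K·A·i, i = Q / (K·A) = 5.83 / (1.547 × 1720) = 0.002192.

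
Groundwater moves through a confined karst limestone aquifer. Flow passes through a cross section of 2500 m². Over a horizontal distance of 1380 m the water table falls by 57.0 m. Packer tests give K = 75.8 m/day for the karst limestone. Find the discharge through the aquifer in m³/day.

Hydraulic gradient i = Δh / L = 57.0 / 1380 = 0.04130.
Darcy's law: Q = K · A · i = 75.80 × 2500 × 0.04130 = 7827 m³/day.

7830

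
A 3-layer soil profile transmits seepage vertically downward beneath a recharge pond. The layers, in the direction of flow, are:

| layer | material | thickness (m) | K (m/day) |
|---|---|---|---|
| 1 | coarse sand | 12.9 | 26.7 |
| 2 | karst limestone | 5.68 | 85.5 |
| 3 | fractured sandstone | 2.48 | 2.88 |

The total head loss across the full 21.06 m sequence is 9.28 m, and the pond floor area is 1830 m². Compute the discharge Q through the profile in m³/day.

Flow is perpendicular to layering, so the layers act in series and the equivalent K is the thickness-weighted harmonic mean.
Total thickness L = 12.9 + 5.68 + 2.48 = 21.06 m.
Σ(b_i/K_i) = 12.9/26.7 + 5.68/85.5 + 2.48/2.88 = 1.411 d.
K_eq = L / Σ(b_i/K_i) = 21.06 / 1.411 = 14.93 m/day.
Q = K_eq · A · (Δh/L) = 14.93 × 1830 × (9.28/21.06) = 12038 m³/day.

12000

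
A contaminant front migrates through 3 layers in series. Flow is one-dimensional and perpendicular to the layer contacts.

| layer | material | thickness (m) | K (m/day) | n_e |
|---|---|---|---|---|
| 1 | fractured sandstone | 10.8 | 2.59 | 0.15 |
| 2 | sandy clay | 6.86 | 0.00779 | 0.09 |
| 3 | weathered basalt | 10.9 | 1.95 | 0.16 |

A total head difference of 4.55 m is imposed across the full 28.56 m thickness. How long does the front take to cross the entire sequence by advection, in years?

2.13

With flow normal to the layers, continuity requires the same specific discharge q through every layer.
Σ(b_i/K_i) = 10.8/2.59 + 6.86/0.00779 + 10.9/1.95 = 890.4 d.
q = Δh / Σ(b_i/K_i) = 4.55 / 890.4 = 0.005110 m/day.
In each layer the seepage velocity is v_i = q/n_i, so the layer transit time is t_i = b_i·n_i / q:
  layer 1 (fractured sandstone): t_1 = 10.8 × 0.15 / 0.005110 = 317.0 d
  layer 2 (sandy clay): t_2 = 6.86 × 0.09 / 0.005110 = 120.8 d
  layer 3 (weathered basalt): t_3 = 10.9 × 0.16 / 0.005110 = 341.3 d
Total t = Σ t_i = 779.1 days = 2.133 years.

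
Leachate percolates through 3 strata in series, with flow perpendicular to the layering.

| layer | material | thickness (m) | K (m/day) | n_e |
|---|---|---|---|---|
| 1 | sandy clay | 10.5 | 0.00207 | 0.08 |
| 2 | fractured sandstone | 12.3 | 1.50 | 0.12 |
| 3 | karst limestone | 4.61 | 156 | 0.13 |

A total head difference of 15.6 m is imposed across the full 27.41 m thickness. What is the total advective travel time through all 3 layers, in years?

With flow normal to the layers, continuity requires the same specific discharge q through every layer.
Σ(b_i/K_i) = 10.5/0.00207 + 12.3/1.50 + 4.61/156 = 5081 d.
q = Δh / Σ(b_i/K_i) = 15.6 / 5081 = 0.003070 m/day.
In each layer the seepage velocity is v_i = q/n_i, so the layer transit time is t_i = b_i·n_i / q:
  layer 1 (sandy clay): t_1 = 10.5 × 0.08 / 0.003070 = 273.6 d
  layer 2 (fractured sandstone): t_2 = 12.3 × 0.12 / 0.003070 = 480.7 d
  layer 3 (karst limestone): t_3 = 4.61 × 0.13 / 0.003070 = 195.2 d
Total t = Σ t_i = 949.5 days = 2.600 years.

2.60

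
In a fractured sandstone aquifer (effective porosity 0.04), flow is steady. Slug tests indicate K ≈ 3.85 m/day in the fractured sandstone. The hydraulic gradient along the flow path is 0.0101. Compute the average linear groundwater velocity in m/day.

Hydraulic gradient i = 0.0101.
Darcy flux q = K · i = 3.850 × 0.01010 = 0.03888 m/day.
Seepage velocity v = q / n_e = 0.03888 / 0.04 = 0.9721 m/day.

0.972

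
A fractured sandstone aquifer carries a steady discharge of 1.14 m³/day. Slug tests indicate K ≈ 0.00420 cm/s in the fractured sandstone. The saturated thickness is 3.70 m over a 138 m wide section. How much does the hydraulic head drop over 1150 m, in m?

0.708

Convert K: 0.00420 cm/s × 864 = 3.629 m/day.
Cross-sectional area A = 138 × 3.70 = 510.6 m².
From Q = K·A·i, i = Q / (K·A) = 1.14 / (3.629 × 510.6) = 0.0006153.
Head loss Δh = i · L = 0.0006153 × 1150 = 0.7076 m.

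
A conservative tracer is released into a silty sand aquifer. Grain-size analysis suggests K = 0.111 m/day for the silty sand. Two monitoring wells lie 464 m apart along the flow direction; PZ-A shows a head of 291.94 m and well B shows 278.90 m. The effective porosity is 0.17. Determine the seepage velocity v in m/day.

Hydraulic gradient i = (291.94 − 278.90) / 464 = 13.04 / 464 = 0.02810.
Darcy flux q = K · i = 0.1110 × 0.02810 = 0.003119 m/day.
Seepage velocity v = q / n_e = 0.003119 / 0.17 = 0.01835 m/day.

0.0183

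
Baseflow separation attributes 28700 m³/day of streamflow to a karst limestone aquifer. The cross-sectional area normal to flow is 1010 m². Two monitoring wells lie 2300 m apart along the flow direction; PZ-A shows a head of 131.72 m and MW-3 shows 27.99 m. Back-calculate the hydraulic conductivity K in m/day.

630

Hydraulic gradient i = (131.72 − 27.99) / 2300 = 103.73 / 2300 = 0.04510.
From Q = K·A·i, K = Q / (A·i) = 28700 / (1010 × 0.04510) = 630.1 m/day.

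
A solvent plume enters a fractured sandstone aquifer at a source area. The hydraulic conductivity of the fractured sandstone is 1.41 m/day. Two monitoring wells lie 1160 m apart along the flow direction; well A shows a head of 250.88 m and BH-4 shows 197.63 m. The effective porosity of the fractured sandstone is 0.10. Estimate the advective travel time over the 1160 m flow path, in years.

4.91

Hydraulic gradient i = (250.88 − 197.63) / 1160 = 53.25 / 1160 = 0.04591.
Darcy flux q = K · i = 1.410 × 0.04591 = 0.06473 m/day.
Seepage velocity v = q / n_e = 0.06473 / 0.10 = 0.6473 m/day.
Travel time t = L / v = 1160 / 0.6473 = 1792 days = 4.907 years.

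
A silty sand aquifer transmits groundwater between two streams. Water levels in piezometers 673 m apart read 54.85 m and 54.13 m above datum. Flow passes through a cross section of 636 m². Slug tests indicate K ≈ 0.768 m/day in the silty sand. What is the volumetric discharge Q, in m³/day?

0.523

Hydraulic gradient i = (54.85 − 54.13) / 673 = 0.72 / 673 = 0.001070.
Darcy's law: Q = K · A · i = 0.7680 × 636.0 × 0.001070 = 0.5226 m³/day.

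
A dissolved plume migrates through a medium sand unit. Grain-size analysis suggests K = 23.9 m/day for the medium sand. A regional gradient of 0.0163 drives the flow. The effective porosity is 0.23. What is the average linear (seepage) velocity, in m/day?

Hydraulic gradient i = 0.0163.
Darcy flux q = K · i = 23.90 × 0.01630 = 0.3896 m/day.
Seepage velocity v = q / n_e = 0.3896 / 0.23 = 1.694 m/day.

1.69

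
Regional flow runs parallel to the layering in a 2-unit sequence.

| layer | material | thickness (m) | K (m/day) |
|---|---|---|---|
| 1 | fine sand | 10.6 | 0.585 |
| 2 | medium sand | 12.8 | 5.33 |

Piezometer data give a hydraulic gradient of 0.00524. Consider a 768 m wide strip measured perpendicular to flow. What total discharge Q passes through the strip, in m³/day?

Flow is parallel to layering, so each bed carries its own Darcy discharge and the transmissivities add.
Σ(K_i·b_i) = 0.585×10.6 + 5.33×12.8 = 74.42 m²/day.
Hydraulic gradient i = 0.00524.
Q = Σ(K_i·b_i) · W · i = 74.42 × 768 × 0.005240 = 299.5 m³/day.

300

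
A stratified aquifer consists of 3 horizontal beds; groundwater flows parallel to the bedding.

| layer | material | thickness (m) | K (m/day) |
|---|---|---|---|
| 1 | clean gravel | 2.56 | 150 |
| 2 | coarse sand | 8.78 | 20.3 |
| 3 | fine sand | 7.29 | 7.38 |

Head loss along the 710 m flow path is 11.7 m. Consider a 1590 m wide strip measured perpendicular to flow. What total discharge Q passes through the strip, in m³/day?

16100

Flow is parallel to layering, so each bed carries its own Darcy discharge and the transmissivities add.
Σ(K_i·b_i) = 150×2.56 + 20.3×8.78 + 7.38×7.29 = 616.0 m²/day.
Hydraulic gradient i = Δh / L = 11.7 / 710 = 0.01648.
Q = Σ(K_i·b_i) · W · i = 616.0 × 1590 × 0.01648 = 16141 m³/day.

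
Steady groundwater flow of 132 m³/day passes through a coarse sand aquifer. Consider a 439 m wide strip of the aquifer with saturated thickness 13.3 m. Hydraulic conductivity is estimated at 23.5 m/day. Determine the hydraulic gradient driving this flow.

Cross-sectional area A = 439 × 13.3 = 5839 m².
From Q = K·A·i, i = Q / (K·A) = 132 / (23.50 × 5839) = 0.0009620.

0.000962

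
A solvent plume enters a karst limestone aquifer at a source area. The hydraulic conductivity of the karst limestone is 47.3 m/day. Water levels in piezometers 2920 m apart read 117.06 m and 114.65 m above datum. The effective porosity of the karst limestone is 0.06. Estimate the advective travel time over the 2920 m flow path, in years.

Hydraulic gradient i = (117.06 − 114.65) / 2920 = 2.41 / 2920 = 0.0008253.
Darcy flux q = K · i = 47.30 × 0.0008253 = 0.03904 m/day.
Seepage velocity v = q / n_e = 0.03904 / 0.06 = 0.6506 m/day.
Travel time t = L / v = 2920 / 0.6506 = 4488 days = 12.29 years.

12.3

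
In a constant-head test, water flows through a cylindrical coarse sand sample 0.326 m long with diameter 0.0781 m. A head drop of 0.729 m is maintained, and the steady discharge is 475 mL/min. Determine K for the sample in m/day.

63.8

Cross-sectional area A = π·(d/2)² = π × (0.0781/2)² = 0.004791 m².
Convert discharge: 475 mL/min = 7.917e-06 m³/s.
Darcy's law rearranged: K = Q·L / (A·Δh) = 7.917e-06 × 0.326 / (0.004791 × 0.729) = 0.0007390 m/s = 63.85 m/day.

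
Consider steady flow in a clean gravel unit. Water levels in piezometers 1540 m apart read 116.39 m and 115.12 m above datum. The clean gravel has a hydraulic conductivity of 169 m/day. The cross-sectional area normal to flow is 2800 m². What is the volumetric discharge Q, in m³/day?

390

Hydraulic gradient i = (116.39 − 115.12) / 1540 = 1.27 / 1540 = 0.0008247.
Darcy's law: Q = K · A · i = 169.0 × 2800 × 0.0008247 = 390.2 m³/day.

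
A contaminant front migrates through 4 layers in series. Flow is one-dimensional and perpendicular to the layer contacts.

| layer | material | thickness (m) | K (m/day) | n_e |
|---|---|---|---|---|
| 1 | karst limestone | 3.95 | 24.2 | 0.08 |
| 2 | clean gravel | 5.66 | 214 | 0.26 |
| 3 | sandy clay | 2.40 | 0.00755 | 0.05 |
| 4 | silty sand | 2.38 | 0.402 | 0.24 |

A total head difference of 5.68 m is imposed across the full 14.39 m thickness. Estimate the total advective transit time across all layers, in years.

With flow normal to the layers, continuity requires the same specific discharge q through every layer.
Σ(b_i/K_i) = 3.95/24.2 + 5.66/214 + 2.40/0.00755 + 2.38/0.402 = 324.0 d.
q = Δh / Σ(b_i/K_i) = 5.68 / 324.0 = 0.01753 m/day.
In each layer the seepage velocity is v_i = q/n_i, so the layer transit time is t_i = b_i·n_i / q:
  layer 1 (karst limestone): t_1 = 3.95 × 0.08 / 0.01753 = 18.02 d
  layer 2 (clean gravel): t_2 = 5.66 × 0.26 / 0.01753 = 83.94 d
  layer 3 (sandy clay): t_3 = 2.40 × 0.05 / 0.01753 = 6.845 d
  layer 4 (silty sand): t_4 = 2.38 × 0.24 / 0.01753 = 32.58 d
Total t = Σ t_i = 141.4 days = 0.3871 years.

0.387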